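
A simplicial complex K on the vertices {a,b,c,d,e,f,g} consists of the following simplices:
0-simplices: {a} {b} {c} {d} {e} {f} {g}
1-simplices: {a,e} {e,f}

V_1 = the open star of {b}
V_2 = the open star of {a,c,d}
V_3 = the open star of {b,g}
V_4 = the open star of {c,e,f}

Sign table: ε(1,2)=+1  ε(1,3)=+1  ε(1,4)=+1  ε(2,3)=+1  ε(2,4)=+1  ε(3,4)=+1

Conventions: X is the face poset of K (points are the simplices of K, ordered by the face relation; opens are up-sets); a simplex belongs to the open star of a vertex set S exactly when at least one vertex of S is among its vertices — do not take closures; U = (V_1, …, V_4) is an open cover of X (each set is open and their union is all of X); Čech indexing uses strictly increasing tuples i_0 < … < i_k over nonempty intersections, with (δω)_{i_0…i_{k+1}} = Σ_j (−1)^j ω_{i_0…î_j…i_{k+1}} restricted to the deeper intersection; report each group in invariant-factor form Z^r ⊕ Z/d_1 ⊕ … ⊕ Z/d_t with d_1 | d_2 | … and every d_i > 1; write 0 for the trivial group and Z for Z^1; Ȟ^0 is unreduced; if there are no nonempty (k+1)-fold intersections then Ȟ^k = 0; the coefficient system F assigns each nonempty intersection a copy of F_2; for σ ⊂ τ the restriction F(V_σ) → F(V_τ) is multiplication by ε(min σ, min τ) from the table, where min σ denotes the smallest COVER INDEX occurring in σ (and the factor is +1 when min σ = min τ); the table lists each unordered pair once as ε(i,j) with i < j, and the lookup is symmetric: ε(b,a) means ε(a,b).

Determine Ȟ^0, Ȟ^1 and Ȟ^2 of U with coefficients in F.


nerve of the cover:
  V1={{b}} V2={{a},{c},{d},{a,e}} V3={{b},{g}} V4={{c},{e},{f},{a,e},{e,f}}
  V13={{b}} V24={{c},{a,e}}
C dims 4,2; δ0: rk_F2 2
Ȟ^0 = (4 − 2) − 0 = 2, so Ȟ^0 ≅ Z/2 ⊕ Z/2
Ȟ^1 = (2 − 0) − 2 = 0, so Ȟ^1 ≅ 0
Ȟ^2 = (0 − 0) − 0 = 0, so Ȟ^2 ≅ 0

Ȟ^0 = Z/2 ⊕ Z/2, Ȟ^1 = 0, Ȟ^2 = 0


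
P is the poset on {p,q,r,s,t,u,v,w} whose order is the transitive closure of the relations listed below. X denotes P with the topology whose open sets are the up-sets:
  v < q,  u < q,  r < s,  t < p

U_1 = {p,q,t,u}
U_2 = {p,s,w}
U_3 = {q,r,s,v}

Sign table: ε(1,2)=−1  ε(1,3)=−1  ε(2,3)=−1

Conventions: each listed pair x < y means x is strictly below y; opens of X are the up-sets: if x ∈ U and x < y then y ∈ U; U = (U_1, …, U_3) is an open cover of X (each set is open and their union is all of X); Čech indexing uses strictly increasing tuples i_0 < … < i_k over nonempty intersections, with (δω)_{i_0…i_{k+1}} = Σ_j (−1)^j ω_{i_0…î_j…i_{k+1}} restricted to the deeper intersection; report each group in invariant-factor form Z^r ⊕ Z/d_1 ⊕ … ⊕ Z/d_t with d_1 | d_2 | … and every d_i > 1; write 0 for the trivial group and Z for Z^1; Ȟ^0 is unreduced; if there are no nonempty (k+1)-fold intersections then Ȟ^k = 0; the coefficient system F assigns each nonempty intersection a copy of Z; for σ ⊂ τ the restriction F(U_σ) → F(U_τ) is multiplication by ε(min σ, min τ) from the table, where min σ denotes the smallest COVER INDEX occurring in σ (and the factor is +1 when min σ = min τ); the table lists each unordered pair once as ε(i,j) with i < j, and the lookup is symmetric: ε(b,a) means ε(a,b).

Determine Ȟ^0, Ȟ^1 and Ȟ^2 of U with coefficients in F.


nerve simplices:
  U12={p} U13={q} U23={s}
C dims 3,3; δ0: rk 3, SNF 1^2·2
degree 0: 3−3−0 = 0 → Ȟ^0 ≅ 0
degree 1: 3−0−3 = 0 plus torsion [2] → Ȟ^1 ≅ Z/2
degree 2: 0−0−0 = 0 → Ȟ^2 ≅ 0

Ȟ^0 ≅ 0, Ȟ^1 ≅ Z/2, Ȟ^2 ≅ 0


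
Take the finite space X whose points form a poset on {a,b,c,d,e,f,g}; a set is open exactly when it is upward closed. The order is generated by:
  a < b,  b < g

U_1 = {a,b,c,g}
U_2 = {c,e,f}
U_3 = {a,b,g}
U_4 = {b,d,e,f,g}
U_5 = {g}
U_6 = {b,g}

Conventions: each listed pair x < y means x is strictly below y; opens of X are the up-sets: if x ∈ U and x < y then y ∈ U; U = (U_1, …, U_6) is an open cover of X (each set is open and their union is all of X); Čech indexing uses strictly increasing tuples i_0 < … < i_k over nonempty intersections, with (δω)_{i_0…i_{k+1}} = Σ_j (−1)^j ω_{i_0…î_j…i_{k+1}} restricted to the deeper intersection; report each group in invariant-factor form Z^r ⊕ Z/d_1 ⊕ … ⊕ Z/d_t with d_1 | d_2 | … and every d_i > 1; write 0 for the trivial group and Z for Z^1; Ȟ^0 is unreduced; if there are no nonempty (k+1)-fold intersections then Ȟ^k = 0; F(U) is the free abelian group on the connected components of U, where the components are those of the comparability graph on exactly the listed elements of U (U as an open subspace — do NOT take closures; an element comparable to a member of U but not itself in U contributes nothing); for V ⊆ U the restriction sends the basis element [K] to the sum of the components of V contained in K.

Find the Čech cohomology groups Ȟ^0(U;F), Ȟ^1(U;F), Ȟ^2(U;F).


Ȟ^0 ≅ Z^5,  Ȟ^1 ≅ 0,  Ȟ^2 ≅ 0

nerve simplices:
  U12={c} U13={a,b,g} U14={b,g} U15={g} U16={b,g} U24={e,f} U34={b,g} U35={g} U36={b,g} U45={g} U46={b,g} U56={g}
  U134={b,g} U135={g} U136={b,g} U145={g} U146={b,g} U156={g} U345={g} U346={b,g} U356={g} U456={g}
  U1345={g} U1346={b,g} U1356={g} U1456={g} U3456={g}
  U13456={g}
components per intersection:
  U1: {a,b,g} {c}
  U2: {c} {e} {f}
  U3: {a,b,g}
  U4: {b,g} {d} {e} {f}
  U5: {g}
  U6: {b,g}
  U12: {c}
  U13: {a,b,g}
  U14: {b,g}
  U15: {g}
  U16: {b,g}
  U24: {e} {f}
  U34: {b,g}
  U35: {g}
  U36: {b,g}
  U45: {g}
  U46: {b,g}
  U56: {g}
  U134: {b,g}
  U135: {g}
  U136: {b,g}
  U145: {g}
  U146: {b,g}
  U156: {g}
  U345: {g}
  U346: {b,g}
  U356: {g}
  U456: {g}
  U1345: {g}
  U1346: {b,g}
  U1356: {g}
  U1456: {g}
  U3456: {g}
  U13456: {g}
C dims 12,13,10,5; δ0: rk 7, SNF 1^7; δ1: rk 6, SNF 1^6; δ2: rk 4, SNF 1^4
degree 0: 12−7−0 = 5 → Ȟ^0 ≅ Z^5
degree 1: 13−6−7 = 0 → Ȟ^1 ≅ 0
degree 2: 10−4−6 = 0 → Ȟ^2 ≅ 0


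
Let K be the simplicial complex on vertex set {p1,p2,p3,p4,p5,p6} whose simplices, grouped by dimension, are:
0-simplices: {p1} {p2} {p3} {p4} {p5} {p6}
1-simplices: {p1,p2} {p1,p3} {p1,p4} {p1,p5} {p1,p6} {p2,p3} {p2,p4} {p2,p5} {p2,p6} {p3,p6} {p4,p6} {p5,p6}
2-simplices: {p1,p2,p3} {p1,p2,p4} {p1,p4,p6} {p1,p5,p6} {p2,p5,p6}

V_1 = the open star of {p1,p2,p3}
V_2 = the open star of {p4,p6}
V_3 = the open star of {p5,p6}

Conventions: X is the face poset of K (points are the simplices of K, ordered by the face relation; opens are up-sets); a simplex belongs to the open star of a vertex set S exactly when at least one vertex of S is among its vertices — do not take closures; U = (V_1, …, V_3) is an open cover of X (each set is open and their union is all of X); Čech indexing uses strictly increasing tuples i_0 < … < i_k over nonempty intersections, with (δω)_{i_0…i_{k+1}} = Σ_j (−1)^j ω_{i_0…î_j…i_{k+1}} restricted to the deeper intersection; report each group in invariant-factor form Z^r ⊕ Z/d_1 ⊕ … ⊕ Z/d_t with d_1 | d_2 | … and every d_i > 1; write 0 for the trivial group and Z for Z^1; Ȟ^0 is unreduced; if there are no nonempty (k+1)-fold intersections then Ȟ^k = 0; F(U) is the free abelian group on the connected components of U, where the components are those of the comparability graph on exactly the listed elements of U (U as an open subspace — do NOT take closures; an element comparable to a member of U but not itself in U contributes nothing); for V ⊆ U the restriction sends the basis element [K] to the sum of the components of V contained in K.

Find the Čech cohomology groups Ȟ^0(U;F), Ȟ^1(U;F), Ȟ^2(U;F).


cover nerve:
  V1={{p1},{p2},{p3},{p1,p2},{p1,p3},{p1,p4},{p1,p5},{p1,p6},{p2,p3},{p2,p4},{p2,p5},{p2,p6},{p3,p6},{p1,p2,p3},{p1,p2,p4},{p1,p4,p6},{p1,p5,p6},{p2,p5,p6}} V2={{p4},{p6},{p1,p4},{p1,p6},{p2,p4},{p2,p6},{p3,p6},{p4,p6},{p5,p6},{p1,p2,p4},{p1,p4,p6},{p1,p5,p6},{p2,p5,p6}} V3={{p5},{p6},{p1,p5},{p1,p6},{p2,p5},{p2,p6},{p3,p6},{p4,p6},{p5,p6},{p1,p4,p6},{p1,p5,p6},{p2,p5,p6}}
  V12={{p1,p4},{p1,p6},{p2,p4},{p2,p6},{p3,p6},{p1,p2,p4},{p1,p4,p6},{p1,p5,p6},{p2,p5,p6}} V13={{p1,p5},{p1,p6},{p2,p5},{p2,p6},{p3,p6},{p1,p4,p6},{p1,p5,p6},{p2,p5,p6}} V23={{p6},{p1,p6},{p2,p6},{p3,p6},{p4,p6},{p5,p6},{p1,p4,p6},{p1,p5,p6},{p2,p5,p6}}
  V123={{p1,p6},{p2,p6},{p3,p6},{p1,p4,p6},{p1,p5,p6},{p2,p5,p6}}
components per intersection:
  V1: {{p1},{p2},{p3},{p1,p2},{p1,p3},{p1,p4},{p1,p5},{p1,p6},{p2,p3},{p2,p4},{p2,p5},{p2,p6},{p3,p6},{p1,p2,p3},{p1,p2,p4},{p1,p4,p6},{p1,p5,p6},{p2,p5,p6}}
  V2: {{p4},{p6},{p1,p4},{p1,p6},{p2,p4},{p2,p6},{p3,p6},{p4,p6},{p5,p6},{p1,p2,p4},{p1,p4,p6},{p1,p5,p6},{p2,p5,p6}}
  V3: {{p5},{p6},{p1,p5},{p1,p6},{p2,p5},{p2,p6},{p3,p6},{p4,p6},{p5,p6},{p1,p4,p6},{p1,p5,p6},{p2,p5,p6}}
  V12: {{p1,p4},{p1,p6},{p2,p4},{p1,p2,p4},{p1,p4,p6},{p1,p5,p6}} {{p2,p6},{p2,p5,p6}} {{p3,p6}}
  V13: {{p1,p5},{p1,p6},{p1,p4,p6},{p1,p5,p6}} {{p2,p5},{p2,p6},{p2,p5,p6}} {{p3,p6}}
  V23: {{p6},{p1,p6},{p2,p6},{p3,p6},{p4,p6},{p5,p6},{p1,p4,p6},{p1,p5,p6},{p2,p5,p6}}
  V123: {{p1,p6},{p1,p4,p6},{p1,p5,p6}} {{p2,p6},{p2,p5,p6}} {{p3,p6}}
C dims 3,7,3; δ0: rk 2, SNF 1^2; δ1: rk 3, SNF 1^3
Ȟ^0: (3−2)−0=1 ⇒ Z
Ȟ^1: (7−3)−2=2 ⇒ Z^2
Ȟ^2: (3−0)−3=0 ⇒ 0

Ȟ^0 = Z,  Ȟ^1 = Z^2,  Ȟ^2 = 0


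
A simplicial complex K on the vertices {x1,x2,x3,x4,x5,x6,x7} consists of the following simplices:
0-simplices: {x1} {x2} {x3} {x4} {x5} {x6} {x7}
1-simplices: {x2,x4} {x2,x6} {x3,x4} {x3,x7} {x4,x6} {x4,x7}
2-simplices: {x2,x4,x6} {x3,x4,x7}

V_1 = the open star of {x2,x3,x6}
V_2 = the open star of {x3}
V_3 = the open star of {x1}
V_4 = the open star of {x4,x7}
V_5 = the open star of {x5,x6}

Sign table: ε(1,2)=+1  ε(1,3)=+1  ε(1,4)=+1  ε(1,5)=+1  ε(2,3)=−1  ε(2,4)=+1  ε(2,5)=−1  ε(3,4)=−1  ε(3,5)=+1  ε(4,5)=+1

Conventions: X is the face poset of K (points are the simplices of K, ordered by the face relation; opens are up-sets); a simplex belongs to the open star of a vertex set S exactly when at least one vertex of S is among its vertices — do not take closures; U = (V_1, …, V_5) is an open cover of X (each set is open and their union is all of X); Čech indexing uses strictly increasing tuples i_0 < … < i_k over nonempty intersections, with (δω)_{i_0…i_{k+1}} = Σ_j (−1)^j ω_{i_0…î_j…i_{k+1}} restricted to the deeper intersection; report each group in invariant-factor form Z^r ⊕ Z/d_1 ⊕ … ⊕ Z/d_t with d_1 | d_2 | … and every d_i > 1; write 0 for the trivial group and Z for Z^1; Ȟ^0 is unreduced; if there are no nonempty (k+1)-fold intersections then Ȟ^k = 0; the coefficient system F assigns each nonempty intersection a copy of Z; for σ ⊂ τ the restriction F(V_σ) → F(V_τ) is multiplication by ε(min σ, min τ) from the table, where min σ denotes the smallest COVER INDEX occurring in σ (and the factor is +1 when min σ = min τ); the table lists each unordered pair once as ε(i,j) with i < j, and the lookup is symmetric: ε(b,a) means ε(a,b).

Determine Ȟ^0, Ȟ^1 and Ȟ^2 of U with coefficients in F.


Ȟ^0 = Z^2, Ȟ^1 = 0 and Ȟ^2 = 0

intersection data:
  V1={{x2},{x3},{x6},{x2,x4},{x2,x6},{x3,x4},{x3,x7},{x4,x6},{x2,x4,x6},{x3,x4,x7}} V2={{x3},{x3,x4},{x3,x7},{x3,x4,x7}} V3={{x1}} V4={{x4},{x7},{x2,x4},{x3,x4},{x3,x7},{x4,x6},{x4,x7},{x2,x4,x6},{x3,x4,x7}} V5={{x5},{x6},{x2,x6},{x4,x6},{x2,x4,x6}}
  V12={{x3},{x3,x4},{x3,x7},{x3,x4,x7}} V14={{x2,x4},{x3,x4},{x3,x7},{x4,x6},{x2,x4,x6},{x3,x4,x7}} V15={{x6},{x2,x6},{x4,x6},{x2,x4,x6}} V24={{x3,x4},{x3,x7},{x3,x4,x7}} V45={{x4,x6},{x2,x4,x6}}
  V124={{x3,x4},{x3,x7},{x3,x4,x7}} V145={{x4,x6},{x2,x4,x6}}
C dims 5,5,2; δ0: rk 3, SNF 1^3; δ1: rk 2, SNF 1^2
Ȟ^0 = (5 − 3) − 0 = 2, so Ȟ^0 ≅ Z^2
Ȟ^1 = (5 − 2) − 3 = 0, so Ȟ^1 ≅ 0
Ȟ^2 = (2 − 0) − 2 = 0, so Ȟ^2 ≅ 0


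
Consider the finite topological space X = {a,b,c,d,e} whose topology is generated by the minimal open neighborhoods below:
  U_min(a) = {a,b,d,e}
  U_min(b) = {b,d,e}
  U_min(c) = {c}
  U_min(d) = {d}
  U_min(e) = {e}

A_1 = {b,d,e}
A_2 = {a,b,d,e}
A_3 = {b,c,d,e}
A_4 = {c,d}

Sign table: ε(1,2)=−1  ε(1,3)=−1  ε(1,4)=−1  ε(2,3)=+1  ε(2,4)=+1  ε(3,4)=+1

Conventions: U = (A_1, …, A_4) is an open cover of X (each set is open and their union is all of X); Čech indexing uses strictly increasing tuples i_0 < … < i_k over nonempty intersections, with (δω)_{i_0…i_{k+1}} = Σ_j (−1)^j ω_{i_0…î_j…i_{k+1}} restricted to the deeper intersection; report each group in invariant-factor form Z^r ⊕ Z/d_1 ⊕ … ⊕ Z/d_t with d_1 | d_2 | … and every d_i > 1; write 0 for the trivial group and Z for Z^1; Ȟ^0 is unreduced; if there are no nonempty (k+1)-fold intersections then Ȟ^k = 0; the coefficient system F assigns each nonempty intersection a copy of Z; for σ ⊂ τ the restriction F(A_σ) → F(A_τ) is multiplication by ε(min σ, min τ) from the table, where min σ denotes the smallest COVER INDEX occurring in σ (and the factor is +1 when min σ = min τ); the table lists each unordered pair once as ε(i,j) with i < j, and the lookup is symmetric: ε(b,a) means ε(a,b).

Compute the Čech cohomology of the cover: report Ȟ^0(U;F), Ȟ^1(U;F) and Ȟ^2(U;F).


Ȟ^0 = Z, Ȟ^1 = 0, Ȟ^2 = 0

nonempty overlaps:
  A12={b,d,e} A13={b,d,e} A14={d} A23={b,d,e} A24={d} A34={c,d}
  A123={b,d,e} A124={d} A134={d} A234={d}
  A1234={d}
C dims 4,6,4,1; δ0: rk 3, SNF 1^3; δ1: rk 3, SNF 1^3; δ2: rk 1, SNF 1^1
degree 0: 4−3−0 = 1 → Ȟ^0 ≅ Z
degree 1: 6−3−3 = 0 → Ȟ^1 ≅ 0
degree 2: 4−1−3 = 0 → Ȟ^2 ≅ 0


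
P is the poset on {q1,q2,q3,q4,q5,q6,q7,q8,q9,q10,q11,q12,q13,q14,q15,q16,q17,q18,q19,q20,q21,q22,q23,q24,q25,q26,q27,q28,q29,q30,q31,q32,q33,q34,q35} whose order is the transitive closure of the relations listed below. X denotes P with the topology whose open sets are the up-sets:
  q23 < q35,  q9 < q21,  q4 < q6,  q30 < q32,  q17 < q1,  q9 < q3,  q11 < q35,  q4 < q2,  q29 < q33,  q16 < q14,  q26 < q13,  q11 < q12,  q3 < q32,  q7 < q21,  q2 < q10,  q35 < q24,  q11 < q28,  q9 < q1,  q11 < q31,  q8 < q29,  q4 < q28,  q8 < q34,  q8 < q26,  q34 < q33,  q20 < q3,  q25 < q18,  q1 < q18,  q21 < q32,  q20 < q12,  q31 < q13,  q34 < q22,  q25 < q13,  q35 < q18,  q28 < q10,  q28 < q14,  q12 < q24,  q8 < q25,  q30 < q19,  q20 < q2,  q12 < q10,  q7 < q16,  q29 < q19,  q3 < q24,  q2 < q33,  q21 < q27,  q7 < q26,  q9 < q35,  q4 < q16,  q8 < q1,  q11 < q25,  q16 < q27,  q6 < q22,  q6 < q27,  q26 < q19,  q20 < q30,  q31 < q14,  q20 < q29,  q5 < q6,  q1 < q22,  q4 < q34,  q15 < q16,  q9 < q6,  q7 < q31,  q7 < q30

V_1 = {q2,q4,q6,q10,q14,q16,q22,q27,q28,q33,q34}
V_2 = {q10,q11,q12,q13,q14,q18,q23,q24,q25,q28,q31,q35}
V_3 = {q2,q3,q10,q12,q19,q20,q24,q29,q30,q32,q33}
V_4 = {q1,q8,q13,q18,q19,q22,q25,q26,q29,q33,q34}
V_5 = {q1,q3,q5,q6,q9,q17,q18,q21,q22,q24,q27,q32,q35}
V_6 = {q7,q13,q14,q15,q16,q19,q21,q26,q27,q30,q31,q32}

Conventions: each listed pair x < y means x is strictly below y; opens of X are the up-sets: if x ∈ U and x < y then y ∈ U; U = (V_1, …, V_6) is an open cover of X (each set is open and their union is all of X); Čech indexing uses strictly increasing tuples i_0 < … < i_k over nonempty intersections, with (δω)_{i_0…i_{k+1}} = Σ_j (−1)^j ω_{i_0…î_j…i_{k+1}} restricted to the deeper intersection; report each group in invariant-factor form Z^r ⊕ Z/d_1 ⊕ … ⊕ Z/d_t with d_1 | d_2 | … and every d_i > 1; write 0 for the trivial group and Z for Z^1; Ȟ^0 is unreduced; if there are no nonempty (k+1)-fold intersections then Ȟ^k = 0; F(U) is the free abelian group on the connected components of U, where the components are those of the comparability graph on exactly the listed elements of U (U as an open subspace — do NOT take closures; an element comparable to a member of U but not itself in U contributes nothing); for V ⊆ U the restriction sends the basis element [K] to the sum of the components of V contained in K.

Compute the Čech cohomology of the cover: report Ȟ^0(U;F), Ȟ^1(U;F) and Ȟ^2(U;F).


nerve simplices:
  V12={q10,q14,q28} V13={q2,q10,q33} V14={q22,q33,q34} V15={q6,q22,q27} V16={q14,q16,q27} V23={q10,q12,q24} V24={q13,q18,q25} V25={q18,q24,q35} V26={q13,q14,q31} V34={q19,q29,q33} V35={q3,q24,q32} V36={q19,q30,q32} V45={q1,q18,q22} V46={q13,q19,q26} V56={q21,q27,q32}
  V123={q10} V126={q14} V134={q33} V145={q22} V156={q27} V235={q24} V245={q18} V246={q13} V346={q19} V356={q32}
components per intersection:
  V1: {q2,q4,q6,q10,q14,q16,q22,q27,q28,q33,q34}
  V2: {q10,q11,q12,q13,q14,q18,q23,q24,q25,q28,q31,q35}
  V3: {q2,q3,q10,q12,q19,q20,q24,q29,q30,q32,q33}
  V4: {q1,q8,q13,q18,q19,q22,q25,q26,q29,q33,q34}
  V5: {q1,q3,q5,q6,q9,q17,q18,q21,q22,q24,q27,q32,q35}
  V6: {q7,q13,q14,q15,q16,q19,q21,q26,q27,q30,q31,q32}
  V12: {q10,q14,q28}
  V13: {q2,q10,q33}
  V14: {q22,q33,q34}
  V15: {q6,q22,q27}
  V16: {q14,q16,q27}
  V23: {q10,q12,q24}
  V24: {q13,q18,q25}
  V25: {q18,q24,q35}
  V26: {q13,q14,q31}
  V34: {q19,q29,q33}
  V35: {q3,q24,q32}
  V36: {q19,q30,q32}
  V45: {q1,q18,q22}
  V46: {q13,q19,q26}
  V56: {q21,q27,q32}
  V123: {q10}
  V126: {q14}
  V134: {q33}
  V145: {q22}
  V156: {q27}
  V235: {q24}
  V245: {q18}
  V246: {q13}
  V346: {q19}
  V356: {q32}
C dims 6,15,10; δ0: rk 5, SNF 1^5; δ1: rk 10, SNF 1^9·2
degree 0: 6−5−0 = 1 → Ȟ^0 ≅ Z
degree 1: 15−10−5 = 0 → Ȟ^1 ≅ 0
degree 2: 10−0−10 = 0 plus torsion [2] → Ȟ^2 ≅ Z/2

Ȟ^0(U;F) ≅ Z; Ȟ^1(U;F) ≅ 0; Ȟ^2(U;F) ≅ Z/2


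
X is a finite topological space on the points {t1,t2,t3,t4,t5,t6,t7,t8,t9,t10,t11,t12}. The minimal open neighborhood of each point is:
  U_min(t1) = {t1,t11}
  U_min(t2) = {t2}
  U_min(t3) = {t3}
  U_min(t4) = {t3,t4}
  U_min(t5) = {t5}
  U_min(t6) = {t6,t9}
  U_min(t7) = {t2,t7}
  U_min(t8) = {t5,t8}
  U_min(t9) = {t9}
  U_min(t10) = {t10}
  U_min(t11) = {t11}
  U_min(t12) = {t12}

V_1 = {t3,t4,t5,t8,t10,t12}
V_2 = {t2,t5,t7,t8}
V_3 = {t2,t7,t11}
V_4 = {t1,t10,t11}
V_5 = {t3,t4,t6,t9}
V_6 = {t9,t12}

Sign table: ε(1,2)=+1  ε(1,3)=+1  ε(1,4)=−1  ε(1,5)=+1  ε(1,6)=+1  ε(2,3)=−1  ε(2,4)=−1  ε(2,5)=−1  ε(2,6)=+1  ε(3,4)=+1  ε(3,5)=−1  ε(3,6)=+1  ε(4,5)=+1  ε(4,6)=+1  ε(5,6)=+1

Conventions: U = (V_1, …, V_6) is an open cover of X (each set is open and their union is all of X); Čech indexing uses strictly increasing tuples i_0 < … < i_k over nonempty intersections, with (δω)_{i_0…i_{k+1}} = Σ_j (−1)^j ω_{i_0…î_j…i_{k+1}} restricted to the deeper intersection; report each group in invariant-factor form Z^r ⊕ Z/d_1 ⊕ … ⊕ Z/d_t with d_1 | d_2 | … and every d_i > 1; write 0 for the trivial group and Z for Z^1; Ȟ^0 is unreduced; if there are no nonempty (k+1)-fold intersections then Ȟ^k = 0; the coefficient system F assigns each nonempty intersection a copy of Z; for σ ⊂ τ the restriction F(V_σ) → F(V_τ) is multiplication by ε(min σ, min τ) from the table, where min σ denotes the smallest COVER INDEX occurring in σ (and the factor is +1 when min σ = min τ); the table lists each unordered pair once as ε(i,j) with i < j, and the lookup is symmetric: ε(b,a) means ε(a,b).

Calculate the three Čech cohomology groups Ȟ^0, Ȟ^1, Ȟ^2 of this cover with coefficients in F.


Ȟ^0 ≅ Z, Ȟ^1 ≅ Z^2, Ȟ^2 ≅ 0

nonempty overlaps:
  V12={t5,t8} V14={t10} V15={t3,t4} V16={t12} V23={t2,t7} V34={t11} V56={t9}
C dims 6,7; δ0: rk 5, SNF 1^5
degree 0: 6−5−0 = 1 → Ȟ^0 ≅ Z
degree 1: 7−0−5 = 2 → Ȟ^1 ≅ Z^2
degree 2: 0−0−0 = 0 → Ȟ^2 ≅ 0


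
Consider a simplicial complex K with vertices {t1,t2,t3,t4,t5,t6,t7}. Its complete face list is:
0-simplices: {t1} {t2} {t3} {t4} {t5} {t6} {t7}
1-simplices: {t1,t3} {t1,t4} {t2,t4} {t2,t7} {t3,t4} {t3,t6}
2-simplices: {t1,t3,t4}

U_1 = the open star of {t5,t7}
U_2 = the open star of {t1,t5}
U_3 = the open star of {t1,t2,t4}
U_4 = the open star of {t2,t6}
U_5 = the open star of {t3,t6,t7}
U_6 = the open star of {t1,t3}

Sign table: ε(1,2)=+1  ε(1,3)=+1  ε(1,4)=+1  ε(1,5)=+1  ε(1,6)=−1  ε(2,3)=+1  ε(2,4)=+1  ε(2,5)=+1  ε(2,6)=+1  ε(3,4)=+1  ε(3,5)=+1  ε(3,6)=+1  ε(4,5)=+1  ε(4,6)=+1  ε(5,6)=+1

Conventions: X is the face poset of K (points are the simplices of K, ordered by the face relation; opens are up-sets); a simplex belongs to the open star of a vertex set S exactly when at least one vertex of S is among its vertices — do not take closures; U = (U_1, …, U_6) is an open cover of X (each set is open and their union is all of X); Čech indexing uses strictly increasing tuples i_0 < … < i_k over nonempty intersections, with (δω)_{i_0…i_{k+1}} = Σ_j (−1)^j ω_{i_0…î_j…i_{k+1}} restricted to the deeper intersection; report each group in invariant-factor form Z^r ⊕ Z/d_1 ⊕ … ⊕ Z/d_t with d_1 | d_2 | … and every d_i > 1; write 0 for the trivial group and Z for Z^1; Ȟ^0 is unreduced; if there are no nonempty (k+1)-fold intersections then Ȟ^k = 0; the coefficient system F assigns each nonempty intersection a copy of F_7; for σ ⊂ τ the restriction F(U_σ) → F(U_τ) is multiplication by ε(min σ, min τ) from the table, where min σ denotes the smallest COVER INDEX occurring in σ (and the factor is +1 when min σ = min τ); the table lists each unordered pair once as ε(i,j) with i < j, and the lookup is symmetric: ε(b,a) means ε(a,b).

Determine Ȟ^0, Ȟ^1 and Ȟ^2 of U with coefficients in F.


intersection data:
  U1={{t5},{t7},{t2,t7}} U2={{t1},{t5},{t1,t3},{t1,t4},{t1,t3,t4}} U3={{t1},{t2},{t4},{t1,t3},{t1,t4},{t2,t4},{t2,t7},{t3,t4},{t1,t3,t4}} U4={{t2},{t6},{t2,t4},{t2,t7},{t3,t6}} U5={{t3},{t6},{t7},{t1,t3},{t2,t7},{t3,t4},{t3,t6},{t1,t3,t4}} U6={{t1},{t3},{t1,t3},{t1,t4},{t3,t4},{t3,t6},{t1,t3,t4}}
  U12={{t5}} U13={{t2,t7}} U14={{t2,t7}} U15={{t7},{t2,t7}} U23={{t1},{t1,t3},{t1,t4},{t1,t3,t4}} U25={{t1,t3},{t1,t3,t4}} U26={{t1},{t1,t3},{t1,t4},{t1,t3,t4}} U34={{t2},{t2,t4},{t2,t7}} U35={{t1,t3},{t2,t7},{t3,t4},{t1,t3,t4}} U36={{t1},{t1,t3},{t1,t4},{t3,t4},{t1,t3,t4}} U45={{t6},{t2,t7},{t3,t6}} U46={{t3,t6}} U56={{t3},{t1,t3},{t3,t4},{t3,t6},{t1,t3,t4}}
  U134={{t2,t7}} U135={{t2,t7}} U145={{t2,t7}} U235={{t1,t3},{t1,t3,t4}} U236={{t1},{t1,t3},{t1,t4},{t1,t3,t4}} U256={{t1,t3},{t1,t3,t4}} U345={{t2,t7}} U356={{t1,t3},{t3,t4},{t1,t3,t4}} U456={{t3,t6}}
  U1345={{t2,t7}} U2356={{t1,t3},{t1,t3,t4}}
C dims 6,13,9,2; δ0: rk_F7 5; δ1: rk_F7 7; δ2: rk_F7 2
Ȟ^0 = (6 − 5) − 0 = 1, so Ȟ^0 ≅ Z/7
Ȟ^1 = (13 − 7) − 5 = 1, so Ȟ^1 ≅ Z/7
Ȟ^2 = (9 − 2) − 7 = 0, so Ȟ^2 ≅ 0

Ȟ^0 = Z/7, Ȟ^1 = Z/7, Ȟ^2 = 0


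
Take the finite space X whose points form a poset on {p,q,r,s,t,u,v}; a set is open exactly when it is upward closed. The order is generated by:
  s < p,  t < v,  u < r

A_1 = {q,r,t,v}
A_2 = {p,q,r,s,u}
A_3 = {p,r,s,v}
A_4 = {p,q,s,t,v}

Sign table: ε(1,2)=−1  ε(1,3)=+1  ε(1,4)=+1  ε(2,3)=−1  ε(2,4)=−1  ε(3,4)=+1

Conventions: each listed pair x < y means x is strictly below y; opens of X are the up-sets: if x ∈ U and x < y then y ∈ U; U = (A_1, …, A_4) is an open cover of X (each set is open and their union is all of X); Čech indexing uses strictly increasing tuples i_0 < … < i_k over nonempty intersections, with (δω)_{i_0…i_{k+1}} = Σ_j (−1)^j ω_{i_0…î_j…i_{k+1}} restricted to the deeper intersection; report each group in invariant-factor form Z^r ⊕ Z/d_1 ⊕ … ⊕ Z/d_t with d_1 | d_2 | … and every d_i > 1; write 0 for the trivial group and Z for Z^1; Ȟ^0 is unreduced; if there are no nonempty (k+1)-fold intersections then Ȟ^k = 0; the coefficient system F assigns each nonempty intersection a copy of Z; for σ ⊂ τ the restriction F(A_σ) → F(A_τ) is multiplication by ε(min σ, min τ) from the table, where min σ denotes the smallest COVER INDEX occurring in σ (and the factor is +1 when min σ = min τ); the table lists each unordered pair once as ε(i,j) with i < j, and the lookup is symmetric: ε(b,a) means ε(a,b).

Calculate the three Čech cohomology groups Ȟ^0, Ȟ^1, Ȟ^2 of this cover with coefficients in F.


nerve simplices:
  A12={q,r} A13={r,v} A14={q,t,v} A23={p,r,s} A24={p,q,s} A34={p,s,v}
  A123={r} A124={q} A134={v} A234={p,s}
C dims 4,6,4; δ0: rk 3, SNF 1^3; δ1: rk 3, SNF 1^3
degree 0: 4−3−0 = 1 → Ȟ^0 ≅ Z
degree 1: 6−3−3 = 0 → Ȟ^1 ≅ 0
degree 2: 4−0−3 = 1 → Ȟ^2 ≅ Z

Ȟ^0(U;F) ≅ Z, Ȟ^1(U;F) ≅ 0 and Ȟ^2(U;F) ≅ Z


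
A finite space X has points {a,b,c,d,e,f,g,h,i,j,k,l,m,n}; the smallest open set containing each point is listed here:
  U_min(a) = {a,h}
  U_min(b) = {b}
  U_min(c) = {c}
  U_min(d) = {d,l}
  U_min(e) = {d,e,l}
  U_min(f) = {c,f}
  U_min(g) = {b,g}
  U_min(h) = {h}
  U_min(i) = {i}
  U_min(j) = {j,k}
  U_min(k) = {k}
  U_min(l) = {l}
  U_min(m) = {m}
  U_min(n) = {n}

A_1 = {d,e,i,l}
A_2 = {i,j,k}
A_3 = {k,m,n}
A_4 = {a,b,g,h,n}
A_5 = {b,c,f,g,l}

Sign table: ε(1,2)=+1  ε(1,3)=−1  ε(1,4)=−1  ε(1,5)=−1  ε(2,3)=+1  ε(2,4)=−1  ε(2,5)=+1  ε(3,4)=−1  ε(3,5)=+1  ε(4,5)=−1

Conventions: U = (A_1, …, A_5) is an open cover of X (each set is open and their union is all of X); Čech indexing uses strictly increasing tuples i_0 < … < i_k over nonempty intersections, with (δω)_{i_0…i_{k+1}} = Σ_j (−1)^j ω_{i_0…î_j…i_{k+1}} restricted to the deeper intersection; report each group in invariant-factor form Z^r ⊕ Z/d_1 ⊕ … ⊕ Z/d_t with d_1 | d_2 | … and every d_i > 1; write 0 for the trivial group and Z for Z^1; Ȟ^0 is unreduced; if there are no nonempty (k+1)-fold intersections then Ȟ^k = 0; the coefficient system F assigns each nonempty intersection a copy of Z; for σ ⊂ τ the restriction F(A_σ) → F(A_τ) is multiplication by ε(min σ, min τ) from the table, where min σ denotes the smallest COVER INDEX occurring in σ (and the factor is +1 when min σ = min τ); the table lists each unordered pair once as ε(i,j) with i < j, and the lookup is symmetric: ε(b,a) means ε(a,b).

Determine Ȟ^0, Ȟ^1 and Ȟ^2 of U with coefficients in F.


Ȟ^0 ≅ 0; Ȟ^1 ≅ Z/2; Ȟ^2 ≅ 0

intersection data:
  A12={i} A15={l} A23={k} A34={n} A45={b,g}
C dims 5,5; δ0: rk 5, SNF 1^4·2
Ȟ^0 = (5 − 5) − 0 = 0, so Ȟ^0 ≅ 0
Ȟ^1 = (5 − 0) − 5 = 0 plus torsion [2], so Ȟ^1 ≅ Z/2
Ȟ^2 = (0 − 0) − 0 = 0, so Ȟ^2 ≅ 0


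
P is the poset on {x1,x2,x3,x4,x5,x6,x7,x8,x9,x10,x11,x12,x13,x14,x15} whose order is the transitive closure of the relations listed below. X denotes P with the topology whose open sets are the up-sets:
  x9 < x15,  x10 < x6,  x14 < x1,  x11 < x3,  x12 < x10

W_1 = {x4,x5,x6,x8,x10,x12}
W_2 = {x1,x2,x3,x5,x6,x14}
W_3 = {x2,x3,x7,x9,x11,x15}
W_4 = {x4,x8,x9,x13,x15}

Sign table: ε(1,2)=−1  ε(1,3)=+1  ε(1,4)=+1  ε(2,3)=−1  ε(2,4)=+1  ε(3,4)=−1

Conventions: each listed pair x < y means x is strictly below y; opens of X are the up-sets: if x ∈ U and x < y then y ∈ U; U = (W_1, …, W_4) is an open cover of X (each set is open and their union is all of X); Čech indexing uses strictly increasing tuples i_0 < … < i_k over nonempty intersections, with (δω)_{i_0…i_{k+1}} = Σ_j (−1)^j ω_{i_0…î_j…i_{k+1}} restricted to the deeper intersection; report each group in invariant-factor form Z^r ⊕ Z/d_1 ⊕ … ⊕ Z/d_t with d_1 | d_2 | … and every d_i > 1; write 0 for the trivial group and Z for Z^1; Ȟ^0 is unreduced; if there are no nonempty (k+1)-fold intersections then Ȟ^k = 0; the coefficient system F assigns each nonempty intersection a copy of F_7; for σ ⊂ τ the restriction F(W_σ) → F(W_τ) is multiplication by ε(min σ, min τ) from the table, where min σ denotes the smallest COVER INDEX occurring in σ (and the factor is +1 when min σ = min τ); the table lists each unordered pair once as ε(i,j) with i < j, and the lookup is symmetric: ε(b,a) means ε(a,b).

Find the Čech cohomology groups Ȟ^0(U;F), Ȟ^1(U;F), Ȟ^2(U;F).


nerve of the cover:
  W12={x5,x6} W14={x4,x8} W23={x2,x3} W34={x9,x15}
C dims 4,4; δ0: rk_F7 4
Ȟ^0 = (4 − 4) − 0 = 0, so Ȟ^0 ≅ 0
Ȟ^1 = (4 − 0) − 4 = 0, so Ȟ^1 ≅ 0
Ȟ^2 = (0 − 0) − 0 = 0, so Ȟ^2 ≅ 0

Ȟ^0 ≅ 0, Ȟ^1 ≅ 0 and Ȟ^2 ≅ 0


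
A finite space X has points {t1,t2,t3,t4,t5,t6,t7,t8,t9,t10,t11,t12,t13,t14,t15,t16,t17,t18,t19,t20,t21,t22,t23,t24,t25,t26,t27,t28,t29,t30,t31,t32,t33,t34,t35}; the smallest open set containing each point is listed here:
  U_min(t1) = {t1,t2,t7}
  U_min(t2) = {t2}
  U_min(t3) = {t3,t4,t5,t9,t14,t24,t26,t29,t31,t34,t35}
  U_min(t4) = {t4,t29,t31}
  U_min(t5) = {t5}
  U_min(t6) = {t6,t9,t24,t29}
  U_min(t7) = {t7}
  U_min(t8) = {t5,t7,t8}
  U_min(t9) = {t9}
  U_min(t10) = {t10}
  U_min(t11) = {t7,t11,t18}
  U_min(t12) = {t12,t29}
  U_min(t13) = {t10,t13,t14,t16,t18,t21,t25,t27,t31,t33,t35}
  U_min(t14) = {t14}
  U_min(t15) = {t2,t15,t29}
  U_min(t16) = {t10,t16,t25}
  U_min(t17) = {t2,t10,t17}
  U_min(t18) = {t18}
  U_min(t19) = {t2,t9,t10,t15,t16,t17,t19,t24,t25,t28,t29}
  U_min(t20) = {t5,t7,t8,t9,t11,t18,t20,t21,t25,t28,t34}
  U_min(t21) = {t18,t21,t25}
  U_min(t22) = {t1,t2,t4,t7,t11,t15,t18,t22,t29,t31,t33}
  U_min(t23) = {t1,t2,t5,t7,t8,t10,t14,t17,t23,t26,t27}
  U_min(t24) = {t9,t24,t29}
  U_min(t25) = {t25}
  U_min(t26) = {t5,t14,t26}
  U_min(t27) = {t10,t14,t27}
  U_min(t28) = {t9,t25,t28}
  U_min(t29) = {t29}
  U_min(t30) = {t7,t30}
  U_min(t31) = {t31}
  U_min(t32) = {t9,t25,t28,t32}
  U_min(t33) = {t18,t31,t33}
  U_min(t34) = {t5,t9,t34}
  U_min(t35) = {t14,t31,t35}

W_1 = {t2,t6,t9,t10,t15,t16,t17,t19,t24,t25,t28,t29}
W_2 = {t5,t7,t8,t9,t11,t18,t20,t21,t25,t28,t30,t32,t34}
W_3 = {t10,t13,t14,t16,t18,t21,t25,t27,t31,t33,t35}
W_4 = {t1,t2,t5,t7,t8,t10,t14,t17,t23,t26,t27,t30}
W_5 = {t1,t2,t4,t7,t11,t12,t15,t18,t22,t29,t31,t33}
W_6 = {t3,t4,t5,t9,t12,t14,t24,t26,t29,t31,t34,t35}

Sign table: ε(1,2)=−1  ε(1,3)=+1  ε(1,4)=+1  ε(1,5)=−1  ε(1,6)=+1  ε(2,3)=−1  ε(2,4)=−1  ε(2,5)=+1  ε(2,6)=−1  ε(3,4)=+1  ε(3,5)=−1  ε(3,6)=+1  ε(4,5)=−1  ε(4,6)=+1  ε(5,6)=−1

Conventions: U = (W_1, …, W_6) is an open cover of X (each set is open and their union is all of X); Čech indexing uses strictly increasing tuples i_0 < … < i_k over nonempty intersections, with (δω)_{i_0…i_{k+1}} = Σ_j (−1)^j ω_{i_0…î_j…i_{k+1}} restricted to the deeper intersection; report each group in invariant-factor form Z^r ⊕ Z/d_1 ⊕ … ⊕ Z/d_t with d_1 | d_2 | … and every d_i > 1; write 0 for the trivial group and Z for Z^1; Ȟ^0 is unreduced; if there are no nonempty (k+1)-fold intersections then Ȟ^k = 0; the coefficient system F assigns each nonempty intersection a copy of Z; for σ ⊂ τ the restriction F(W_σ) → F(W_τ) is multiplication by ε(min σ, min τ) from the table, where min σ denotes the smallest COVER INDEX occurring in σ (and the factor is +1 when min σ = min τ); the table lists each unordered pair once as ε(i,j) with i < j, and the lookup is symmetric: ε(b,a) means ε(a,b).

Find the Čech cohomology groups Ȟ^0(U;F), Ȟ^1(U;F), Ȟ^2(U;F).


intersection data:
  W12={t9,t25,t28} W13={t10,t16,t25} W14={t2,t10,t17} W15={t2,t15,t29} W16={t9,t24,t29} W23={t18,t21,t25} W24={t5,t7,t8,t30} W25={t7,t11,t18} W26={t5,t9,t34} W34={t10,t14,t27} W35={t18,t31,t33} W36={t14,t31,t35} W45={t1,t2,t7} W46={t5,t14,t26} W56={t4,t12,t29,t31}
  W123={t25} W126={t9} W134={t10} W145={t2} W156={t29} W235={t18} W245={t7} W246={t5} W346={t14} W356={t31}
C dims 6,15,10; δ0: rk 5, SNF 1^5; δ1: rk 10, SNF 1^9·2
Ȟ^0 = (6 − 5) − 0 = 1, so Ȟ^0 ≅ Z
Ȟ^1 = (15 − 10) − 5 = 0, so Ȟ^1 ≅ 0
Ȟ^2 = (10 − 0) − 10 = 0 plus torsion [2], so Ȟ^2 ≅ Z/2

Ȟ^0 ≅ Z; Ȟ^1 ≅ 0; Ȟ^2 ≅ Z/2


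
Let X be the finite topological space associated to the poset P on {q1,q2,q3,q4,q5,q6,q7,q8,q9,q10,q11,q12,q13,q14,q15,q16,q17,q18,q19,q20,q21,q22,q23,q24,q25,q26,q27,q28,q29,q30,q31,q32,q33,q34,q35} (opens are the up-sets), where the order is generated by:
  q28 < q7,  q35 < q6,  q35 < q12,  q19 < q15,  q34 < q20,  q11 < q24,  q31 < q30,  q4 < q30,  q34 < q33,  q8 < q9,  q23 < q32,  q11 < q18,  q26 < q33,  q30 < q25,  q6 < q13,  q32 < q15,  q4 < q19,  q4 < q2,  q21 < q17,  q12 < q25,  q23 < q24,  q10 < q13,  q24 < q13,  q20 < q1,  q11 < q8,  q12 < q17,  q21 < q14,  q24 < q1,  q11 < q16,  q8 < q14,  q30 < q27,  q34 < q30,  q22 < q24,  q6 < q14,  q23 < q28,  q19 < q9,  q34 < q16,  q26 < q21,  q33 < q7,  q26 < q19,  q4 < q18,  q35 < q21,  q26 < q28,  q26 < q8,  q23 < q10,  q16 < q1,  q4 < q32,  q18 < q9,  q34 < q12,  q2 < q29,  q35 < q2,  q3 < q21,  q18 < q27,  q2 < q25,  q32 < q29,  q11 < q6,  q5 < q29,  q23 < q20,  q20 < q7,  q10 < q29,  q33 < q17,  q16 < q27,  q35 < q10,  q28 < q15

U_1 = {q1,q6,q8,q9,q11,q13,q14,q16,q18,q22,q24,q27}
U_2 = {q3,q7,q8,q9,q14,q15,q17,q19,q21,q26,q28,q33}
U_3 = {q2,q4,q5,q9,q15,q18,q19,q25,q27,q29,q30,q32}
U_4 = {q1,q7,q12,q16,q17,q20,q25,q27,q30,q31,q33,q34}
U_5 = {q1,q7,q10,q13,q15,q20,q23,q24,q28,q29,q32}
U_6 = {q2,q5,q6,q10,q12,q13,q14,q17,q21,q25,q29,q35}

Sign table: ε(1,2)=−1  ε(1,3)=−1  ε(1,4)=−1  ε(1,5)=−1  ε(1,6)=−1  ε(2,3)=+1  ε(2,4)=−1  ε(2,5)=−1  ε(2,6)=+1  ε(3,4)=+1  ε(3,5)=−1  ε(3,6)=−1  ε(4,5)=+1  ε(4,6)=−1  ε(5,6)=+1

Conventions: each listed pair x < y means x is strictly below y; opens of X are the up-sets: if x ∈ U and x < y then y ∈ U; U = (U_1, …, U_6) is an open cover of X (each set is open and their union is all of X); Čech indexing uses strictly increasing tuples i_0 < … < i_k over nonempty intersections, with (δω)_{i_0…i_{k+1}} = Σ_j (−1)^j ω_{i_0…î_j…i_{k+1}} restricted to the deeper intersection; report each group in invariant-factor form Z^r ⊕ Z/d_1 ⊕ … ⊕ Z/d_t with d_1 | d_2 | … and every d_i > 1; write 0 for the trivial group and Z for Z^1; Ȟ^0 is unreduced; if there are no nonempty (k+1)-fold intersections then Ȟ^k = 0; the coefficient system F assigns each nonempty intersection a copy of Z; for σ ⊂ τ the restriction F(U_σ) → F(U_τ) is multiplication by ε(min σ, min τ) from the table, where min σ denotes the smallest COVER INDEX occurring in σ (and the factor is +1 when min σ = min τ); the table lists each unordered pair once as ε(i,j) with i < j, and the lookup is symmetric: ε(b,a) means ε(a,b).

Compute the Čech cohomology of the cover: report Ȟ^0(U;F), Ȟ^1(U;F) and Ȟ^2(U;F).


Ȟ^0 ≅ 0,  Ȟ^1 ≅ Z/2,  Ȟ^2 ≅ Z

nonempty overlaps:
  U12={q8,q9,q14} U13={q9,q18,q27} U14={q1,q16,q27} U15={q1,q13,q24} U16={q6,q13,q14} U23={q9,q15,q19} U24={q7,q17,q33} U25={q7,q15,q28} U26={q14,q17,q21} U34={q25,q27,q30} U35={q15,q29,q32} U36={q2,q5,q25,q29} U45={q1,q7,q20} U46={q12,q17,q25} U56={q10,q13,q29}
  U123={q9} U126={q14} U134={q27} U145={q1} U156={q13} U235={q15} U245={q7} U246={q17} U346={q25} U356={q29}
C dims 6,15,10; δ0: rk 6, SNF 1^5·2; δ1: rk 9, SNF 1^9
degree 0: 6−6−0 = 0 → Ȟ^0 ≅ 0
degree 1: 15−9−6 = 0 plus torsion [2] → Ȟ^1 ≅ Z/2
degree 2: 10−0−9 = 1 → Ȟ^2 ≅ Z


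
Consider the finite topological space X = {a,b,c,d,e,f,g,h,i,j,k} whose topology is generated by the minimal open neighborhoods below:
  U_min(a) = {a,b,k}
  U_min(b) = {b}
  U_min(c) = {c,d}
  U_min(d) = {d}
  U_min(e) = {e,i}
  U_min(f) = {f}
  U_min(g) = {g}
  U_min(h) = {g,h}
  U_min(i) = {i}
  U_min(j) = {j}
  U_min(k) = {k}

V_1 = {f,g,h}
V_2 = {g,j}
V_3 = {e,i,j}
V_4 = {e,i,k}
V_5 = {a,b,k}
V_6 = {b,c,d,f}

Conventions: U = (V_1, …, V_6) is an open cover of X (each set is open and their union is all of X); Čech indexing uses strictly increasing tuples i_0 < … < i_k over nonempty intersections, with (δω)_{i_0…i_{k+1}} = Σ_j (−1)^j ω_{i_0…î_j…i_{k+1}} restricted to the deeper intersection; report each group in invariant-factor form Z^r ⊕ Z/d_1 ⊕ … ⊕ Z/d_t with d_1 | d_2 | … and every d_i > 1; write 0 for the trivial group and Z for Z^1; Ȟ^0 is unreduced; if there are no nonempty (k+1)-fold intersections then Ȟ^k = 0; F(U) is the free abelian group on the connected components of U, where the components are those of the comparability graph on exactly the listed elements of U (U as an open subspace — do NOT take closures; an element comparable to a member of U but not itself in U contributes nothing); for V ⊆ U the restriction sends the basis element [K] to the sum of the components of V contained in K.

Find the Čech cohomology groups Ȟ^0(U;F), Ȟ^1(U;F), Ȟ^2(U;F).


nonempty intersections:
  V12={g} V16={f} V23={j} V34={e,i} V45={k} V56={b}
components per intersection:
  V1: {f} {g,h}
  V2: {g} {j}
  V3: {e,i} {j}
  V4: {e,i} {k}
  V5: {a,b,k}
  V6: {b} {c,d} {f}
  V12: {g}
  V16: {f}
  V23: {j}
  V34: {e,i}
  V45: {k}
  V56: {b}
C dims 12,6; δ0: rk 6, SNF 1^6
Ȟ^0: (12−6)−0=6 ⇒ Z^6
Ȟ^1: (6−0)−6=0 ⇒ 0
Ȟ^2: (0−0)−0=0 ⇒ 0

Ȟ^0 ≅ Z^6, Ȟ^1 ≅ 0 and Ȟ^2 ≅ 0


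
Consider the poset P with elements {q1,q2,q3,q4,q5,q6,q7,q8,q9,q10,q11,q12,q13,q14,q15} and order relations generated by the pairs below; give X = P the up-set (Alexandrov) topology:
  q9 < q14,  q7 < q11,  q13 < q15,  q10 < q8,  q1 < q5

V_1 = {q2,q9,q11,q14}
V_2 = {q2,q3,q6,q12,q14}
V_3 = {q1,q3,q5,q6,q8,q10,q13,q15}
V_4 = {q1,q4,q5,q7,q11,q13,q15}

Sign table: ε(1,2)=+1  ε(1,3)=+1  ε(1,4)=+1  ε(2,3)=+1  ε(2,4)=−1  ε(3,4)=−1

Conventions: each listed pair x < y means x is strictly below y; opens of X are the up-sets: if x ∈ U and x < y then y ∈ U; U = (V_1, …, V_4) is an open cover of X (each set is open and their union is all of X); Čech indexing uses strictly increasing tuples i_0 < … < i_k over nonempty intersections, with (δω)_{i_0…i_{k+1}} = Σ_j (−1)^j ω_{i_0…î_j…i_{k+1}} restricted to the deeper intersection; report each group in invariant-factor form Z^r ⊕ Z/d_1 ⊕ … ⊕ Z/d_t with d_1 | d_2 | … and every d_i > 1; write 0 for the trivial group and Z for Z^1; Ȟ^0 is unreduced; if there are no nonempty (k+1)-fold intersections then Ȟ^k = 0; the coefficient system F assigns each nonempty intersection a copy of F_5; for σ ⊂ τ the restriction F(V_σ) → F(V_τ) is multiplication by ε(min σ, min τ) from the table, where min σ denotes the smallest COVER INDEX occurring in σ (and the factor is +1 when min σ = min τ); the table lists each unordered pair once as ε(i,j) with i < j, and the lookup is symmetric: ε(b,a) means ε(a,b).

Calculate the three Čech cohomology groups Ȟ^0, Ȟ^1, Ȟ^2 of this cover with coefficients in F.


Ȟ^0(U;F) ≅ 0, Ȟ^1(U;F) ≅ 0 and Ȟ^2(U;F) ≅ 0

nonempty intersections:
  V12={q2,q14} V14={q11} V23={q3,q6} V34={q1,q5,q13,q15}
C dims 4,4; δ0: rk_F5 4
Ȟ^0: (4−4)−0=0 ⇒ 0
Ȟ^1: (4−0)−4=0 ⇒ 0
Ȟ^2: (0−0)−0=0 ⇒ 0


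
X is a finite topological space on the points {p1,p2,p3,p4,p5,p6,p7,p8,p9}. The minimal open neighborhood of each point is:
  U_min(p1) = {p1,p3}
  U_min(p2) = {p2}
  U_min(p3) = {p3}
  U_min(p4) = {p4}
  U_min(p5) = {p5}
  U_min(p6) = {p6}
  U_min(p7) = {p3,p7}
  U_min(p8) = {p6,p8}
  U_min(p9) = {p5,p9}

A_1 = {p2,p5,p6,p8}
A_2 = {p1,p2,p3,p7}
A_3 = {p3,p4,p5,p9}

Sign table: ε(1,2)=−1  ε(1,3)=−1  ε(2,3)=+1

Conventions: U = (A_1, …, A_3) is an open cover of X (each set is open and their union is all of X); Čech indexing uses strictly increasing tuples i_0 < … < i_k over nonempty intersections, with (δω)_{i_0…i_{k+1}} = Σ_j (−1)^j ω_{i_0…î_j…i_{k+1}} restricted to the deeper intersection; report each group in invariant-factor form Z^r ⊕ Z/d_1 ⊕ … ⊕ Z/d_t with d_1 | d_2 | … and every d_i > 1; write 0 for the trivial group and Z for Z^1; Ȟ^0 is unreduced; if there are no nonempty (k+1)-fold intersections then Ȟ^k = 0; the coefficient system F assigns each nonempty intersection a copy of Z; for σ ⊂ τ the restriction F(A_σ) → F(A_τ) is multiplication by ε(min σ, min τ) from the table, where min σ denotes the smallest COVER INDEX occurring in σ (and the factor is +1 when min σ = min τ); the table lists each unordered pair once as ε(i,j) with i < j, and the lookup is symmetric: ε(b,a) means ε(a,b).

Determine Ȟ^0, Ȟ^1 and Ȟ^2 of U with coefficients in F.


Ȟ^0 = Z, Ȟ^1 = Z and Ȟ^2 = 0

nonempty intersections:
  A12={p2} A13={p5} A23={p3}
C dims 3,3; δ0: rk 2, SNF 1^2
Ȟ^0: (3−2)−0=1 ⇒ Z
Ȟ^1: (3−0)−2=1 ⇒ Z
Ȟ^2: (0−0)−0=0 ⇒ 0


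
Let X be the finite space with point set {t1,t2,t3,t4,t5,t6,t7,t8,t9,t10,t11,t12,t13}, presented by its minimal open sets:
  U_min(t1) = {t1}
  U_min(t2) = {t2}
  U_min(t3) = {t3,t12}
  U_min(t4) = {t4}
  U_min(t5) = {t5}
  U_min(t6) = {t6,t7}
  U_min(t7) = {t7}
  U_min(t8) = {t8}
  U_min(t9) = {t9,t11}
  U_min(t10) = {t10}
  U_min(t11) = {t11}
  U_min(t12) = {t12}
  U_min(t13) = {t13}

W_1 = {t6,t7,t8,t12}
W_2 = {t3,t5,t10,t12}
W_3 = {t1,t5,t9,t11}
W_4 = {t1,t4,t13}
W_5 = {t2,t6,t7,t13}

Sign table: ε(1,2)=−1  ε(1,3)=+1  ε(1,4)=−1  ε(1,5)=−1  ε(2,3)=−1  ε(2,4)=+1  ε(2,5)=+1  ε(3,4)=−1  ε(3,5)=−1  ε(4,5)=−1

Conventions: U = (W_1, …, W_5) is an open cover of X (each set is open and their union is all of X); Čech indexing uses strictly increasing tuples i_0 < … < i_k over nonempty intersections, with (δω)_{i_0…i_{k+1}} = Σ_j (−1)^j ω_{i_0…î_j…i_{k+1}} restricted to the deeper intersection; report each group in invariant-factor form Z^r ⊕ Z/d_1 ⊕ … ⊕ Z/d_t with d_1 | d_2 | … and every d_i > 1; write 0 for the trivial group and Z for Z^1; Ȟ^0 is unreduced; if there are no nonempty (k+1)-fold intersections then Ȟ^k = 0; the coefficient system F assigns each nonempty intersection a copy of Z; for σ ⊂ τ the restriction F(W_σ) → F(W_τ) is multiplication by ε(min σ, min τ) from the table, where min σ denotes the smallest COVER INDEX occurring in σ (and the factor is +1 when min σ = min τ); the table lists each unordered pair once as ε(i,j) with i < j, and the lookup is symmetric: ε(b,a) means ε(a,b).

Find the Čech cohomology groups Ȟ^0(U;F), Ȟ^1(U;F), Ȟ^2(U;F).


Ȟ^0 = 0, Ȟ^1 = Z/2, Ȟ^2 = 0

intersection data:
  W12={t12} W15={t6,t7} W23={t5} W34={t1} W45={t13}
C dims 5,5; δ0: rk 5, SNF 1^4·2
Ȟ^0 = (5 − 5) − 0 = 0, so Ȟ^0 ≅ 0
Ȟ^1 = (5 − 0) − 5 = 0 plus torsion [2], so Ȟ^1 ≅ Z/2
Ȟ^2 = (0 − 0) − 0 = 0, so Ȟ^2 ≅ 0
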